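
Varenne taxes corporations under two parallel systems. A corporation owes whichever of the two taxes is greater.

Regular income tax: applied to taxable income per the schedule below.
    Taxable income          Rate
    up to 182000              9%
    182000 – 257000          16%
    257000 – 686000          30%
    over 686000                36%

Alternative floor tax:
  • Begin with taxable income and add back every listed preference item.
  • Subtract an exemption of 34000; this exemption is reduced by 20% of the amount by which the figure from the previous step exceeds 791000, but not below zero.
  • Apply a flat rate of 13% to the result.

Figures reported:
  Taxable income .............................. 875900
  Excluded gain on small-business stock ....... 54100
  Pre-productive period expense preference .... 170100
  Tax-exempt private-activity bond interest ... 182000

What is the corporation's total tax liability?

Regular income tax:
  182000 × 9% = 16380
  75000 × 16% = 12000
  429000 × 30% = 128700
  189900 × 36% = 68364
  → 225444

Alternative floor tax:
  Adjusted income: 875900 + 54100 + 170100 + 182000 = 1282100
  Exemption: 20% × (1282100 − 791000) = 98220 ≥ 34000, so the exemption is fully phased out
  Base: 1282100 − 0 = 1282100
  1282100 × 13% = 166673

225444 > 166673, so the regular income tax governs.

225444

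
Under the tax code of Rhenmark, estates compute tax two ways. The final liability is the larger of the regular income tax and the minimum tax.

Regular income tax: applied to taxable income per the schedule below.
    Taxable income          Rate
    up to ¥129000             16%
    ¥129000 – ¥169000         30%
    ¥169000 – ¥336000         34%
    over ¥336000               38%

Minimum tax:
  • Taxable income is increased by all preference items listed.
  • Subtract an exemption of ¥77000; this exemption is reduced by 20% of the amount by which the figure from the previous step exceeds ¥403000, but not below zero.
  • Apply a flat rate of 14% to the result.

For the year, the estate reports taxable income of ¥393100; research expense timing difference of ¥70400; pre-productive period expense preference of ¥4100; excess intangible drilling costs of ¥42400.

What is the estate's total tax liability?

¥111118

Regular income tax:
  ¥129000 × 16% = ¥20640
  ¥40000 × 30% = ¥12000
  ¥167000 × 34% = ¥56780
  ¥57100 × 38% = ¥21698
  → ¥111118

Minimum tax:
  Adjusted income: ¥393100 + ¥70400 + ¥4100 + ¥42400 = ¥510000
  Exemption: ¥77000 − 20% × (¥510000 − ¥403000) = ¥77000 − ¥21400 = ¥55600
  Base: ¥510000 − ¥55600 = ¥454400
  ¥454400 × 14% = ¥63616

¥111118 > ¥63616, so the regular income tax governs.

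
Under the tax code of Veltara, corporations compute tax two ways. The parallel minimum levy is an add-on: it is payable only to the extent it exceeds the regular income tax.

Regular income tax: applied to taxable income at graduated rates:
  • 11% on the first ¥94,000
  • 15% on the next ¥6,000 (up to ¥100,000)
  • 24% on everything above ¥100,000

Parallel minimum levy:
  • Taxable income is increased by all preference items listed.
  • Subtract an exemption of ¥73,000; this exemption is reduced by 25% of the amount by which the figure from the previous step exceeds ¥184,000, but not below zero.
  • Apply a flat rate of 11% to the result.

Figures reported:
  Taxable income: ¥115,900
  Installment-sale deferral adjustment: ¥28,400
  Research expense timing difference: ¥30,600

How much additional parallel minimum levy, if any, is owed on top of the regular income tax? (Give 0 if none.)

¥0

Parallel minimum levy:
  Adjusted income: ¥115,900 + ¥28,400 + ¥30,600 = ¥174,900
  Exemption: ¥174,900 ≤ ¥184,000, so full ¥73,000 applies
  Base: ¥174,900 − ¥73,000 = ¥101,900
  ¥101,900 × 11% = ¥11,209

Regular income tax:
  ¥94,000 × 11% = ¥10,340
  ¥6,000 × 15% = ¥900
  ¥15,900 × 24% = ¥3,816
  → ¥15,056

¥11,209 ≤ ¥15,056, so no add-on is due.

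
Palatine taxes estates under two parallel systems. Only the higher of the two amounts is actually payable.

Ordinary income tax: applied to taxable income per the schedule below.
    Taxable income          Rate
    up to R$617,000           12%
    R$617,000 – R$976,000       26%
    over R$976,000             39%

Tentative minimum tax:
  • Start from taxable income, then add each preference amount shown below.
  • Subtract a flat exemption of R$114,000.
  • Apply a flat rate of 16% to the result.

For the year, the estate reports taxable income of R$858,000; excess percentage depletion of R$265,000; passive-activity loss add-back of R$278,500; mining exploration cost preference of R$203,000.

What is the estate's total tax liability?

R$238,480

Ordinary income tax:
  R$617,000 × 12% = R$74,040
  R$241,000 × 26% = R$62,660
  → R$136,700

Tentative minimum tax:
  Adjusted income: R$858,000 + R$265,000 + R$278,500 + R$203,000 = R$1,604,500
  Less exemption R$114,000 → base R$1,490,500
  R$1,490,500 × 16% = R$238,480

R$238,480 > R$136,700, so the tentative minimum tax is the binding amount.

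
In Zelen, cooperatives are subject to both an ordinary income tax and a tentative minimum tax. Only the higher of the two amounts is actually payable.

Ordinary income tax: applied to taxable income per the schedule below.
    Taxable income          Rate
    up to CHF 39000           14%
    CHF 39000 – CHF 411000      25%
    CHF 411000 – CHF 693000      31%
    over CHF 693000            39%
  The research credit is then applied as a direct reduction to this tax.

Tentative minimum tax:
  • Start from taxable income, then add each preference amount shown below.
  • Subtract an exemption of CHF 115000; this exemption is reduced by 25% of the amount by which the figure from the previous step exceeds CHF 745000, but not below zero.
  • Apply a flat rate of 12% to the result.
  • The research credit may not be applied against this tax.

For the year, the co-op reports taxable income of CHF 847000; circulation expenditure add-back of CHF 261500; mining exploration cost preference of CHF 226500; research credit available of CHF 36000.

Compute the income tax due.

Ordinary income tax:
  CHF 39000 × 14% = CHF 5460
  CHF 372000 × 25% = CHF 93000
  CHF 282000 × 31% = CHF 87420
  CHF 154000 × 39% = CHF 60060
  → CHF 245940
  Less research credit CHF 36000 → CHF 209940

Tentative minimum tax:
  Adjusted income: CHF 847000 + CHF 261500 + CHF 226500 = CHF 1335000
  Exemption: 25% × (CHF 1335000 − CHF 745000) = CHF 147500 ≥ CHF 115000, so the exemption is fully phased out
  Base: CHF 1335000 − CHF 0 = CHF 1335000
  CHF 1335000 × 12% = CHF 160200

CHF 209940 > CHF 160200, so the ordinary income tax governs.

CHF 209940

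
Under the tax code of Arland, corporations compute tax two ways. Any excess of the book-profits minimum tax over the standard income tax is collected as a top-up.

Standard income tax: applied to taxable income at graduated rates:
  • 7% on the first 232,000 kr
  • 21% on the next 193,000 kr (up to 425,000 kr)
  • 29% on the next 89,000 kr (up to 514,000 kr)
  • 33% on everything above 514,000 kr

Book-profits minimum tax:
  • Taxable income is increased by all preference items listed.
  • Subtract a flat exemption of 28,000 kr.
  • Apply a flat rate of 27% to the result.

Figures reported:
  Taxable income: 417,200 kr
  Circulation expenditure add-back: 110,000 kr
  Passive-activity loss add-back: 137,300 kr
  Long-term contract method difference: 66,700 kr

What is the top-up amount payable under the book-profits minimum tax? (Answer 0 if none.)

Standard income tax:
  232,000 kr × 7% = 16,240 kr
  185,200 kr × 21% = 38,892 kr
  → 55,132 kr

Book-profits minimum tax:
  Adjusted income: 417,200 kr + 110,000 kr + 137,300 kr + 66,700 kr = 731,200 kr
  Less exemption 28,000 kr → base 703,200 kr
  703,200 kr × 27% = 189,864 kr

Excess of book-profits minimum tax over standard income tax: 189,864 kr − 55,132 kr = 134,732 kr.

134,732 kr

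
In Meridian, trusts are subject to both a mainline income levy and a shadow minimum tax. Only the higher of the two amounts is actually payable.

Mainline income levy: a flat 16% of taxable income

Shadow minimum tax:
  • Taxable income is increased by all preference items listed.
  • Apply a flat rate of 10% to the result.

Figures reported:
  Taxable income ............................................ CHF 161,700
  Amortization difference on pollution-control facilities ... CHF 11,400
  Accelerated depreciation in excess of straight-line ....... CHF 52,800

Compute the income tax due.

CHF 25,872

Shadow minimum tax:
  Adjusted income: CHF 161,700 + CHF 11,400 + CHF 52,800 = CHF 225,900
  CHF 225,900 × 10% = CHF 22,590

Mainline income levy:
  CHF 161,700 × 16% = CHF 25,872

CHF 25,872 > CHF 22,590, so the mainline income levy governs.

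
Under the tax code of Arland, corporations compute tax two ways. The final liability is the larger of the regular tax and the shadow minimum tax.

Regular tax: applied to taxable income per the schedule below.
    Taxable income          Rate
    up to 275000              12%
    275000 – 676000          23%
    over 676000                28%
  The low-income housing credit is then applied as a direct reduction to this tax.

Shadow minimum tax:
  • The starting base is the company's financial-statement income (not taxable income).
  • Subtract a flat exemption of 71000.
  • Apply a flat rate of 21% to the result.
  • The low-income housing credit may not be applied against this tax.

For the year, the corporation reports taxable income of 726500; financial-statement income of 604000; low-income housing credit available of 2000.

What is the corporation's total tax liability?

137370

Regular tax:
  275000 × 12% = 33000
  401000 × 23% = 92230
  50500 × 28% = 14140
  → 139370
  Less low-income housing credit 2000 → 137370

Shadow minimum tax:
  Base (financial-statement income): 604000
  Less exemption 71000 → base 533000
  533000 × 21% = 111930

137370 > 111930, so the regular tax governs.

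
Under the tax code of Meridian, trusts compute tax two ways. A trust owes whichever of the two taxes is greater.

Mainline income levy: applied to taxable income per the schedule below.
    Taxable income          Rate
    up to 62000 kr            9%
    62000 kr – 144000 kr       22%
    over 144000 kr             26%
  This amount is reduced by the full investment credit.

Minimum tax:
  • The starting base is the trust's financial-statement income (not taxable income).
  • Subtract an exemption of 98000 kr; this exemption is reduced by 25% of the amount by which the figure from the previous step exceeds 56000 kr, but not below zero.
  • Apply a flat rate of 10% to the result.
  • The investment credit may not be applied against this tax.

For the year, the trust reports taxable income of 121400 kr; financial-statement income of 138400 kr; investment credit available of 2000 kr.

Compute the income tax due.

16648 kr

Mainline income levy:
  62000 kr × 9% = 5580 kr
  59400 kr × 22% = 13068 kr
  → 18648 kr
  Less investment credit 2000 kr → 16648 kr

Minimum tax:
  Base (financial-statement income): 138400 kr
  Exemption: 98000 kr − 25% × (138400 kr − 56000 kr) = 98000 kr − 20600 kr = 77400 kr
  Base: 138400 kr − 77400 kr = 61000 kr
  61000 kr × 10% = 6100 kr

16648 kr > 6100 kr, so the mainline income levy governs.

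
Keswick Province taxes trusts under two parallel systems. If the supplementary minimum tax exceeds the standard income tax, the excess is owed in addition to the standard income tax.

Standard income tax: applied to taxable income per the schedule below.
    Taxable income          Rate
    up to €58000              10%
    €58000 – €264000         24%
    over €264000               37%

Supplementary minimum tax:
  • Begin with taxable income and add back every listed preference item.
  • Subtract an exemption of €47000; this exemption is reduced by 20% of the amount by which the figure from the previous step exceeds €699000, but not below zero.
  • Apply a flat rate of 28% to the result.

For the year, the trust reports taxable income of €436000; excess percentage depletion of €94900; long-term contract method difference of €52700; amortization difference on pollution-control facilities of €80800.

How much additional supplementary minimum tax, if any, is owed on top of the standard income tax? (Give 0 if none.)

€53992

Standard income tax:
  €58000 × 10% = €5800
  €206000 × 24% = €49440
  €172000 × 37% = €63640
  → €118880

Supplementary minimum tax:
  Adjusted income: €436000 + €94900 + €52700 + €80800 = €664400
  Exemption: €664400 ≤ €699000, so full €47000 applies
  Base: €664400 − €47000 = €617400
  €617400 × 28% = €172872

Excess of supplementary minimum tax over standard income tax: €172872 − €118880 = €53992.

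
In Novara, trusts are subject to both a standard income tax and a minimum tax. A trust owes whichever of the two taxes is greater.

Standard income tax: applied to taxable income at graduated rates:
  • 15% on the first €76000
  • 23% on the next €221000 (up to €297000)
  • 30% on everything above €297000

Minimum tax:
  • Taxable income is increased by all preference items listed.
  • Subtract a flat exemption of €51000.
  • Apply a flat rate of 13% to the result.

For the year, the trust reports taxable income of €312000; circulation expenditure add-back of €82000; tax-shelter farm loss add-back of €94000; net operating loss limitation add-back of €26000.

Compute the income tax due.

€66730

Standard income tax:
  €76000 × 15% = €11400
  €221000 × 23% = €50830
  €15000 × 30% = €4500
  → €66730

Minimum tax:
  Adjusted income: €312000 + €82000 + €94000 + €26000 = €514000
  Less exemption €51000 → base €463000
  €463000 × 13% = €60190

€66730 > €60190, so the standard income tax governs.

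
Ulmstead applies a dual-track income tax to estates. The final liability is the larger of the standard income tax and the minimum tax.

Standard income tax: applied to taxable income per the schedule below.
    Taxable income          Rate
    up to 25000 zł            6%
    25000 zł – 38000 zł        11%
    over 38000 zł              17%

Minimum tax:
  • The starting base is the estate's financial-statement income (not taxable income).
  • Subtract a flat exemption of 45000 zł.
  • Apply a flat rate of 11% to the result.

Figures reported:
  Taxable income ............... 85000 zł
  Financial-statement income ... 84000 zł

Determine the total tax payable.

Standard income tax:
  25000 zł × 6% = 1500 zł
  13000 zł × 11% = 1430 zł
  47000 zł × 17% = 7990 zł
  → 10920 zł

Minimum tax:
  Base (financial-statement income): 84000 zł
  Less exemption 45000 zł → base 39000 zł
  39000 zł × 11% = 4290 zł

10920 zł > 4290 zł, so the standard income tax governs.

10920 zł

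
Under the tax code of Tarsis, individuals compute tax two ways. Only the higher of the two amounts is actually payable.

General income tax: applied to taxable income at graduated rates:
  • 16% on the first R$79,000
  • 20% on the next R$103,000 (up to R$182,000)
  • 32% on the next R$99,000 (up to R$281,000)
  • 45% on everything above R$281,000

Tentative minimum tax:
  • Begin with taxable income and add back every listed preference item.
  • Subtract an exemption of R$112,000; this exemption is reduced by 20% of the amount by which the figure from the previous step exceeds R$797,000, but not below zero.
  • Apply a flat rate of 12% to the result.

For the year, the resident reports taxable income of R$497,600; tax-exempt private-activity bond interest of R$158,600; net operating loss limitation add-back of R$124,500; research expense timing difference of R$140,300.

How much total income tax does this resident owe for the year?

General income tax:
  R$79,000 × 16% = R$12,640
  R$103,000 × 20% = R$20,600
  R$99,000 × 32% = R$31,680
  R$216,600 × 45% = R$97,470
  → R$162,390

Tentative minimum tax:
  Adjusted income: R$497,600 + R$158,600 + R$124,500 + R$140,300 = R$921,000
  Exemption: R$112,000 − 20% × (R$921,000 − R$797,000) = R$112,000 − R$24,800 = R$87,200
  Base: R$921,000 − R$87,200 = R$833,800
  R$833,800 × 12% = R$100,056

R$162,390 > R$100,056, so the general income tax governs.

R$162,390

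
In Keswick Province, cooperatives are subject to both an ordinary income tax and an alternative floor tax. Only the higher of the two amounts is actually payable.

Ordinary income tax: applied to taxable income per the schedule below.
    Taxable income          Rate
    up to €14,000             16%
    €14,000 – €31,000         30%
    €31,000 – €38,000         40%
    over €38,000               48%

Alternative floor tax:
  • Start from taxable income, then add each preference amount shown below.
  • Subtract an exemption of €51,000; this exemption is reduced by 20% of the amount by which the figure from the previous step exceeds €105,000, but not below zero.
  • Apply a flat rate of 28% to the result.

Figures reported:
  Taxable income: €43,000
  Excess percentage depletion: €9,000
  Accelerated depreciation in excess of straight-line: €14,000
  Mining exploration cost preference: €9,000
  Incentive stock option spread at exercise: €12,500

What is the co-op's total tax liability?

€12,540

Alternative floor tax:
  Adjusted income: €43,000 + €9,000 + €14,000 + €9,000 + €12,500 = €87,500
  Exemption: €87,500 ≤ €105,000, so full €51,000 applies
  Base: €87,500 − €51,000 = €36,500
  €36,500 × 28% = €10,220

Ordinary income tax:
  €14,000 × 16% = €2,240
  €17,000 × 30% = €5,100
  €7,000 × 40% = €2,800
  €5,000 × 48% = €2,400
  → €12,540

€12,540 > €10,220, so the ordinary income tax governs.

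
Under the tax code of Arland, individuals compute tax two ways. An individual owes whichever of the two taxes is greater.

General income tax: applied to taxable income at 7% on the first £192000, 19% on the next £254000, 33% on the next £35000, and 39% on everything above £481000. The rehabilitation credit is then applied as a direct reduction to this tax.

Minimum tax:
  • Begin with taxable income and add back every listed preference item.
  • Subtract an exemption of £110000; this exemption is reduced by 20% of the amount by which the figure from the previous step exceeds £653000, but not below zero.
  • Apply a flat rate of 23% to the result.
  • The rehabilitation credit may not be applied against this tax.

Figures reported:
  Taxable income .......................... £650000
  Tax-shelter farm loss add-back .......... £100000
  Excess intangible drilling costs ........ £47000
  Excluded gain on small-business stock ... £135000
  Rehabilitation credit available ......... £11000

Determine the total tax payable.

General income tax:
  £192000 × 7% = £13440
  £254000 × 19% = £48260
  £35000 × 33% = £11550
  £169000 × 39% = £65910
  → £139160
  Less rehabilitation credit £11000 → £128160

Minimum tax:
  Adjusted income: £650000 + £100000 + £47000 + £135000 = £932000
  Exemption: £110000 − 20% × (£932000 − £653000) = £110000 − £55800 = £54200
  Base: £932000 − £54200 = £877800
  £877800 × 23% = £201894

£201894 > £128160, so the minimum tax is the binding amount.

£201894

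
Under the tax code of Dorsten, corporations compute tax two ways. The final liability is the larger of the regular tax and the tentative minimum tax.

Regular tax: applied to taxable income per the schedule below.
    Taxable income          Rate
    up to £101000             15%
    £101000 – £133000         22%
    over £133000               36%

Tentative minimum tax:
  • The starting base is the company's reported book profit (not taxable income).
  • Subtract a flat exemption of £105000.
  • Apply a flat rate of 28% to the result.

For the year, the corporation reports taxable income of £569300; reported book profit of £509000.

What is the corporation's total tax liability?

£179258

Regular tax:
  £101000 × 15% = £15150
  £32000 × 22% = £7040
  £436300 × 36% = £157068
  → £179258

Tentative minimum tax:
  Base (reported book profit): £509000
  Less exemption £105000 → base £404000
  £404000 × 28% = £113120

£179258 > £113120, so the regular tax governs.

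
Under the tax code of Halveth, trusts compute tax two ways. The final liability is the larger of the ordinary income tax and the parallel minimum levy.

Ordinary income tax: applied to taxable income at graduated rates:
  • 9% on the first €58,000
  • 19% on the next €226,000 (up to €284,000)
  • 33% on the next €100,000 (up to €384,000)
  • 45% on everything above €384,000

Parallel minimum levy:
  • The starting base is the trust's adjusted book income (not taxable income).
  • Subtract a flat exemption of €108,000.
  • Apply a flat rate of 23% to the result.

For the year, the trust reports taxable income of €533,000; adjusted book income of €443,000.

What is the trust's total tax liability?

€148,210

Ordinary income tax:
  €58,000 × 9% = €5,220
  €226,000 × 19% = €42,940
  €100,000 × 33% = €33,000
  €149,000 × 45% = €67,050
  → €148,210

Parallel minimum levy:
  Base (adjusted book income): €443,000
  Less exemption €108,000 → base €335,000
  €335,000 × 23% = €77,050

€148,210 > €77,050, so the ordinary income tax governs.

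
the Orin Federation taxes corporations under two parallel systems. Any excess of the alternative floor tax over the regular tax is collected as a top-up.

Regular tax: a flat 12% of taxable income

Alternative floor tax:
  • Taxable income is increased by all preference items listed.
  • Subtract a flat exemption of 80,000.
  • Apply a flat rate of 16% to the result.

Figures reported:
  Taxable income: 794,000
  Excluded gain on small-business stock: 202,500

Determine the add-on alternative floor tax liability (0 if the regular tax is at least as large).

51,360

Alternative floor tax:
  Adjusted income: 794,000 + 202,500 = 996,500
  Less exemption 80,000 → base 916,500
  916,500 × 16% = 146,640

Regular tax:
  794,000 × 12% = 95,280

Excess of alternative floor tax over regular tax: 146,640 − 95,280 = 51,360.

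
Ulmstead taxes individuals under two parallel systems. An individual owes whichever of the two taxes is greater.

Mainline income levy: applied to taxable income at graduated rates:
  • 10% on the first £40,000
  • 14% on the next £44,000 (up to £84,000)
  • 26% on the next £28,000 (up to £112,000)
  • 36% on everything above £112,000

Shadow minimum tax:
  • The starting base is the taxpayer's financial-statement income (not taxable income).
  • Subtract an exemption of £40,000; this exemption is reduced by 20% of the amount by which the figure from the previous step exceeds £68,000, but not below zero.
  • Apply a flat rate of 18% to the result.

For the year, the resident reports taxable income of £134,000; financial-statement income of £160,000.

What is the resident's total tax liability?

Mainline income levy:
  £40,000 × 10% = £4,000
  £44,000 × 14% = £6,160
  £28,000 × 26% = £7,280
  £22,000 × 36% = £7,920
  → £25,360

Shadow minimum tax:
  Base (financial-statement income): £160,000
  Exemption: £40,000 − 20% × (£160,000 − £68,000) = £40,000 − £18,400 = £21,600
  Base: £160,000 − £21,600 = £138,400
  £138,400 × 18% = £24,912

£25,360 > £24,912, so the mainline income levy governs.

£25,360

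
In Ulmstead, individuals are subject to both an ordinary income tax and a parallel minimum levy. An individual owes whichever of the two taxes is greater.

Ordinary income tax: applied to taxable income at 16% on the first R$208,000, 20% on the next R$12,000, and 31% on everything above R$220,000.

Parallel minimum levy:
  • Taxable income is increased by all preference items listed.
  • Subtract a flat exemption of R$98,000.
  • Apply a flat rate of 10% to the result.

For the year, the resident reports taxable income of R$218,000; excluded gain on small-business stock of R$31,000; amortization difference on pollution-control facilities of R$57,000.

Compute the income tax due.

R$35,280

Ordinary income tax:
  R$208,000 × 16% = R$33,280
  R$10,000 × 20% = R$2,000
  → R$35,280

Parallel minimum levy:
  Adjusted income: R$218,000 + R$31,000 + R$57,000 = R$306,000
  Less exemption R$98,000 → base R$208,000
  R$208,000 × 10% = R$20,800

R$35,280 > R$20,800, so the ordinary income tax governs.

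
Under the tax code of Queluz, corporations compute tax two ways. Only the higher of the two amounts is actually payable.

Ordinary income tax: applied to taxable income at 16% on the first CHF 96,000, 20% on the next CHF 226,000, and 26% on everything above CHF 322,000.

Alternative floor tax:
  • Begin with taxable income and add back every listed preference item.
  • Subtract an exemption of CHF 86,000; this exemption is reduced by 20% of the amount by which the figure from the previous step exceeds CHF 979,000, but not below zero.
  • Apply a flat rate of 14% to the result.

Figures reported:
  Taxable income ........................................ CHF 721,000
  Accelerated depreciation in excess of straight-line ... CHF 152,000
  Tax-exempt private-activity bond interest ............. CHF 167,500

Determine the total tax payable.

CHF 164,300

Alternative floor tax:
  Adjusted income: CHF 721,000 + CHF 152,000 + CHF 167,500 = CHF 1,040,500
  Exemption: CHF 86,000 − 20% × (CHF 1,040,500 − CHF 979,000) = CHF 86,000 − CHF 12,300 = CHF 73,700
  Base: CHF 1,040,500 − CHF 73,700 = CHF 966,800
  CHF 966,800 × 14% = CHF 135,352

Ordinary income tax:
  CHF 96,000 × 16% = CHF 15,360
  CHF 226,000 × 20% = CHF 45,200
  CHF 399,000 × 26% = CHF 103,740
  → CHF 164,300

CHF 164,300 > CHF 135,352, so the ordinary income tax governs.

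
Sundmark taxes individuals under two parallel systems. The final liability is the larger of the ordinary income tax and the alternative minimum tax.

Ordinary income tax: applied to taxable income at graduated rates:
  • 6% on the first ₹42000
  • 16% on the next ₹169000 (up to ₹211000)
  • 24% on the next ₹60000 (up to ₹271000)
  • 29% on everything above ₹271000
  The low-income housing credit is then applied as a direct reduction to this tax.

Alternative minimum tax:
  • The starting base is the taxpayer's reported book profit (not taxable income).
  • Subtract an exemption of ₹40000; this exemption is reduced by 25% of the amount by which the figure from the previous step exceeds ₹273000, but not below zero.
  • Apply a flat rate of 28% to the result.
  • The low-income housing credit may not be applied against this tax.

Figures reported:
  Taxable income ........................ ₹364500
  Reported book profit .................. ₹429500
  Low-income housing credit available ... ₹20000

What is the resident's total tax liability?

Ordinary income tax:
  ₹42000 × 6% = ₹2520
  ₹169000 × 16% = ₹27040
  ₹60000 × 24% = ₹14400
  ₹93500 × 29% = ₹27115
  → ₹71075
  Less low-income housing credit ₹20000 → ₹51075

Alternative minimum tax:
  Base (reported book profit): ₹429500
  Exemption: ₹40000 − 25% × (₹429500 − ₹273000) = ₹40000 − ₹39125 = ₹875
  Base: ₹429500 − ₹875 = ₹428625
  ₹428625 × 28% = ₹120015

₹120015 > ₹51075, so the alternative minimum tax is the binding amount.

₹120015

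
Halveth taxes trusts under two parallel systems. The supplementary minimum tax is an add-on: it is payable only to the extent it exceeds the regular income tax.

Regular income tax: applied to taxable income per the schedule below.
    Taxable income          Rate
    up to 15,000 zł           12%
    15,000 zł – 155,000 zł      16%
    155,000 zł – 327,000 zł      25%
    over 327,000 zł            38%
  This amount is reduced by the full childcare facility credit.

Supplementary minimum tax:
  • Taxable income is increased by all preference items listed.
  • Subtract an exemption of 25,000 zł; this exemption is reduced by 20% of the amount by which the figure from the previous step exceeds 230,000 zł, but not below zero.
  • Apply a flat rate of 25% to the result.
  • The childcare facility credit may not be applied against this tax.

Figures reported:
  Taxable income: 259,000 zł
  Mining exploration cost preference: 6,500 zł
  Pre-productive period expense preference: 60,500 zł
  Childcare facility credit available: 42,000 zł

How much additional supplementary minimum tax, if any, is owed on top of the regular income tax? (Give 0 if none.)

71,850 zł

Regular income tax:
  15,000 zł × 12% = 1,800 zł
  140,000 zł × 16% = 22,400 zł
  104,000 zł × 25% = 26,000 zł
  → 50,200 zł
  Less childcare facility credit 42,000 zł → 8,200 zł

Supplementary minimum tax:
  Adjusted income: 259,000 zł + 6,500 zł + 60,500 zł = 326,000 zł
  Exemption: 25,000 zł − 20% × (326,000 zł − 230,000 zł) = 25,000 zł − 19,200 zł = 5,800 zł
  Base: 326,000 zł − 5,800 zł = 320,200 zł
  320,200 zł × 25% = 80,050 zł

Excess of supplementary minimum tax over regular income tax: 80,050 zł − 8,200 zł = 71,850 zł.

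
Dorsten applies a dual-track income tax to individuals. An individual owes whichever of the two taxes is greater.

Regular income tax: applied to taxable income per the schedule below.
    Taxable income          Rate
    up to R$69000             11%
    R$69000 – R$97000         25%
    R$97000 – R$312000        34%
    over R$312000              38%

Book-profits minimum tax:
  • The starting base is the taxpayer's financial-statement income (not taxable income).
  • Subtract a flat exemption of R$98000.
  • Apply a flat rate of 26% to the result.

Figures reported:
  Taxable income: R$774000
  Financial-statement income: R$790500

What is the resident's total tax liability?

Regular income tax:
  R$69000 × 11% = R$7590
  R$28000 × 25% = R$7000
  R$215000 × 34% = R$73100
  R$462000 × 38% = R$175560
  → R$263250

Book-profits minimum tax:
  Base (financial-statement income): R$790500
  Less exemption R$98000 → base R$692500
  R$692500 × 26% = R$180050

R$263250 > R$180050, so the regular income tax governs.

R$263250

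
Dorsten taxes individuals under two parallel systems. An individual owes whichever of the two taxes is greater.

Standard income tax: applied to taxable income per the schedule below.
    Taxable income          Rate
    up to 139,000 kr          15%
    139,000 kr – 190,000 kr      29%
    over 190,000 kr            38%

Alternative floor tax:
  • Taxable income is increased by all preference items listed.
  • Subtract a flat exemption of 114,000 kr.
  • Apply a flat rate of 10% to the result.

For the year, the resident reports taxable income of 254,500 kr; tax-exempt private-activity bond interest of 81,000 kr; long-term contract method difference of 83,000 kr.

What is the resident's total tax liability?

Standard income tax:
  139,000 kr × 15% = 20,850 kr
  51,000 kr × 29% = 14,790 kr
  64,500 kr × 38% = 24,510 kr
  → 60,150 kr

Alternative floor tax:
  Adjusted income: 254,500 kr + 81,000 kr + 83,000 kr = 418,500 kr
  Less exemption 114,000 kr → base 304,500 kr
  304,500 kr × 10% = 30,450 kr

60,150 kr > 30,450 kr, so the standard income tax governs.

60,150 kr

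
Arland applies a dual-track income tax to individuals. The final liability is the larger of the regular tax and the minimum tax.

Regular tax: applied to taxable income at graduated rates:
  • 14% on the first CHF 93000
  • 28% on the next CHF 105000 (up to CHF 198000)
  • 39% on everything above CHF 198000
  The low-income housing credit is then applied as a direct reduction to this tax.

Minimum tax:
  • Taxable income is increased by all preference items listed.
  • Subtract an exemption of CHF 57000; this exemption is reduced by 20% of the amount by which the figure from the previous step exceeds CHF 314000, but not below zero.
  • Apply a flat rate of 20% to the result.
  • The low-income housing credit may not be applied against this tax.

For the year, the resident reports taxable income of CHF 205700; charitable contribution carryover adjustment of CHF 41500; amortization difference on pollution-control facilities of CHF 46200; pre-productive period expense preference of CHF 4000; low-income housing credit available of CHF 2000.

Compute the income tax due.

CHF 48080

Regular tax:
  CHF 93000 × 14% = CHF 13020
  CHF 105000 × 28% = CHF 29400
  CHF 7700 × 39% = CHF 3003
  → CHF 45423
  Less low-income housing credit CHF 2000 → CHF 43423

Minimum tax:
  Adjusted income: CHF 205700 + CHF 41500 + CHF 46200 + CHF 4000 = CHF 297400
  Exemption: CHF 297400 ≤ CHF 314000, so full CHF 57000 applies
  Base: CHF 297400 − CHF 57000 = CHF 240400
  CHF 240400 × 20% = CHF 48080

CHF 48080 > CHF 43423, so the minimum tax is the binding amount.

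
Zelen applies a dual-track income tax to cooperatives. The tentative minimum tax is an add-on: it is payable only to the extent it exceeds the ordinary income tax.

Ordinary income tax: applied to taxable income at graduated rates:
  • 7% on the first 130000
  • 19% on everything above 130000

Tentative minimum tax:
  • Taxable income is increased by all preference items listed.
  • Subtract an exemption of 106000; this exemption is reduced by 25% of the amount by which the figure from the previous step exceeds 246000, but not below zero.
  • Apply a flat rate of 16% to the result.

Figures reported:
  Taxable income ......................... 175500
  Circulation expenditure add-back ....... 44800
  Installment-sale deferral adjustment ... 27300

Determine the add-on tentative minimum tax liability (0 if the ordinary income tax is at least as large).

Ordinary income tax:
  130000 × 7% = 9100
  45500 × 19% = 8645
  → 17745

Tentative minimum tax:
  Adjusted income: 175500 + 44800 + 27300 = 247600
  Exemption: 106000 − 25% × (247600 − 246000) = 106000 − 400 = 105600
  Base: 247600 − 105600 = 142000
  142000 × 16% = 22720

Excess of tentative minimum tax over ordinary income tax: 22720 − 17745 = 4975.

4975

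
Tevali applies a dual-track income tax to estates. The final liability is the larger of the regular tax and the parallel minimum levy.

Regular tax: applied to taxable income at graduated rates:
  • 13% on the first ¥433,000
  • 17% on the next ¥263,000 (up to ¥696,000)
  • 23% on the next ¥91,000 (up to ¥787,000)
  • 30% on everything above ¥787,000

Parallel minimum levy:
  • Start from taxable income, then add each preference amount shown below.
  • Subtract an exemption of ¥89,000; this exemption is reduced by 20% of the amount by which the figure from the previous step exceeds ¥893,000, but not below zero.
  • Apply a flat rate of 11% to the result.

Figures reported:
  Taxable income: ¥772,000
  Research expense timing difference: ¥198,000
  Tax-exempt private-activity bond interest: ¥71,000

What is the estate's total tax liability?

¥118,480

Regular tax:
  ¥433,000 × 13% = ¥56,290
  ¥263,000 × 17% = ¥44,710
  ¥76,000 × 23% = ¥17,480
  → ¥118,480

Parallel minimum levy:
  Adjusted income: ¥772,000 + ¥198,000 + ¥71,000 = ¥1,041,000
  Exemption: ¥89,000 − 20% × (¥1,041,000 − ¥893,000) = ¥89,000 − ¥29,600 = ¥59,400
  Base: ¥1,041,000 − ¥59,400 = ¥981,600
  ¥981,600 × 11% = ¥107,976

¥118,480 > ¥107,976, so the regular tax governs.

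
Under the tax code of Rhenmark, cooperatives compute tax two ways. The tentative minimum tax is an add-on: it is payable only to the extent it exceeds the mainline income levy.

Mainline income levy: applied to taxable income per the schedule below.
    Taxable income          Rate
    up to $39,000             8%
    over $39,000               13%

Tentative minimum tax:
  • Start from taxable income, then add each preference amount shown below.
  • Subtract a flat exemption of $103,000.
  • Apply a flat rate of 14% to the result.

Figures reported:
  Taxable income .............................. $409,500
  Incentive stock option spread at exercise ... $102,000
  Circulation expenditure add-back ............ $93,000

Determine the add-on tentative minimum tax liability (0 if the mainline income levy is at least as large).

Tentative minimum tax:
  Adjusted income: $409,500 + $102,000 + $93,000 = $604,500
  Less exemption $103,000 → base $501,500
  $501,500 × 14% = $70,210

Mainline income levy:
  $39,000 × 8% = $3,120
  $370,500 × 13% = $48,165
  → $51,285

Excess of tentative minimum tax over mainline income levy: $70,210 − $51,285 = $18,925.

$18,925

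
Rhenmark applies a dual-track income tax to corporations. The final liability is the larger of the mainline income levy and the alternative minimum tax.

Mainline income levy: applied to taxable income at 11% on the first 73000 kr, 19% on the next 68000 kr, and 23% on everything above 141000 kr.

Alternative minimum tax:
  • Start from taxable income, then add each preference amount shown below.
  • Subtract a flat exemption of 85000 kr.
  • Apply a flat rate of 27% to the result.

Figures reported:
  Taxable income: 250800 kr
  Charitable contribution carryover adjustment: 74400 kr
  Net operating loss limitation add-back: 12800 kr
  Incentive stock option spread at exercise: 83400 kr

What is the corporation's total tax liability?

Alternative minimum tax:
  Adjusted income: 250800 kr + 74400 kr + 12800 kr + 83400 kr = 421400 kr
  Less exemption 85000 kr → base 336400 kr
  336400 kr × 27% = 90828 kr

Mainline income levy:
  73000 kr × 11% = 8030 kr
  68000 kr × 19% = 12920 kr
  109800 kr × 23% = 25254 kr
  → 46204 kr

90828 kr > 46204 kr, so the alternative minimum tax is the binding amount.

90828 kr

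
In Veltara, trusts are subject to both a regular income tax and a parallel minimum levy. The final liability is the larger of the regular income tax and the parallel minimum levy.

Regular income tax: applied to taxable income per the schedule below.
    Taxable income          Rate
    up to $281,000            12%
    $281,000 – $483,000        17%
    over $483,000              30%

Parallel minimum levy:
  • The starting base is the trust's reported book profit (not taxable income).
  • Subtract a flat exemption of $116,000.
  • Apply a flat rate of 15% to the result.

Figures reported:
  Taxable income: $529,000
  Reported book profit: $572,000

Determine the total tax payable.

$81,860

Parallel minimum levy:
  Base (reported book profit): $572,000
  Less exemption $116,000 → base $456,000
  $456,000 × 15% = $68,400

Regular income tax:
  $281,000 × 12% = $33,720
  $202,000 × 17% = $34,340
  $46,000 × 30% = $13,800
  → $81,860

$81,860 > $68,400, so the regular income tax governs.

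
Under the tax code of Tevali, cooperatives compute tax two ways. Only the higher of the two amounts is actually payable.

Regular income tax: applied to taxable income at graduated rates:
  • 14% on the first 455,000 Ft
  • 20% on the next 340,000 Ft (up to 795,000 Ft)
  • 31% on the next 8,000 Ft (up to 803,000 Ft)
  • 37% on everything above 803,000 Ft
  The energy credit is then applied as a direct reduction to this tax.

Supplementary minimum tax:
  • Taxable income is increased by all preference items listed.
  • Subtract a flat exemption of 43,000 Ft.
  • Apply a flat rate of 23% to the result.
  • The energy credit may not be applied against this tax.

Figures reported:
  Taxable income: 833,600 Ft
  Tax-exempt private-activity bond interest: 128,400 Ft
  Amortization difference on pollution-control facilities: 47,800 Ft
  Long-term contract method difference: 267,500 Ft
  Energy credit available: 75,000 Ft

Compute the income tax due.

Regular income tax:
  455,000 Ft × 14% = 63,700 Ft
  340,000 Ft × 20% = 68,000 Ft
  8,000 Ft × 31% = 2,480 Ft
  30,600 Ft × 37% = 11,322 Ft
  → 145,502 Ft
  Less energy credit 75,000 Ft → 70,502 Ft

Supplementary minimum tax:
  Adjusted income: 833,600 Ft + 128,400 Ft + 47,800 Ft + 267,500 Ft = 1,277,300 Ft
  Less exemption 43,000 Ft → base 1,234,300 Ft
  1,234,300 Ft × 23% = 283,889 Ft

283,889 Ft > 70,502 Ft, so the supplementary minimum tax is the binding amount.

283,889 Ft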